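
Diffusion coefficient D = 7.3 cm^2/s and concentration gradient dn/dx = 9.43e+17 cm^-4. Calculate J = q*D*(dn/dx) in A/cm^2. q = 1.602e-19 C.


Step 1: J = q * D * (dn/dx)
Step 2: J = 1.602e-19 * 7.3 * 9.43e+17
Step 3: J = 1.10e+00 A/cm^2

1.10e+00


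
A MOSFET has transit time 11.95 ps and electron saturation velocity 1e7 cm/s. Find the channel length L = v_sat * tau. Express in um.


Step 1: tau in seconds = 11.95 ps * 1e-12 = 1.1950e-11 s
Step 2: L = v_sat * tau = 1e7 * 1.1950e-11 = 1.1950e-04 cm
Step 3: L in um = 1.1950e-04 * 1e4 = 1.195 um

1.195


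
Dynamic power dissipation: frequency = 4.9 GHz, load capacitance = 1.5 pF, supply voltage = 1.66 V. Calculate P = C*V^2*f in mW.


Step 1: V^2 = 1.66^2 = 2.7556 V^2
Step 2: P = C*V^2*f = 1.5e-12 F * 2.7556 * 4.9e9 Hz
Step 3: P = 2.025366e-02 W
Step 4: P = 20.254 mW

20.254


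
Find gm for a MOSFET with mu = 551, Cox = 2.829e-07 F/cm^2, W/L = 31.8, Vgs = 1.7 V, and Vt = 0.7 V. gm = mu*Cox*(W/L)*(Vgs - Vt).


Step 1: Vov = Vgs - Vt = 1.7 - 0.7 = 1.0 V
Step 2: gm = mu * Cox * (W/L) * Vov
Step 3: gm = 551 * 2.829e-07 * 31.8 * 1.0 = 4.96e-03 S

4.96e-03


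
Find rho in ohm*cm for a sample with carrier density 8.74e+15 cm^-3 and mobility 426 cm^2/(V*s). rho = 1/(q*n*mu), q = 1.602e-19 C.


Step 1: sigma = q * n * mu = 1.602e-19 * 8.74e+15 * 426 = 5.96463e-01 S/cm
Step 2: rho = 1 / sigma = 1 / 5.96463e-01 = 1.677 ohm*cm

1.677


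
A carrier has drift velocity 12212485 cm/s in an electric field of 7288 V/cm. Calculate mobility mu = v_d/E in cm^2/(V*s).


Step 1: mu = v_d / E
Step 2: mu = 12212485 / 7288
Step 3: mu = 1675.7 cm^2/(V*s)

1675.7


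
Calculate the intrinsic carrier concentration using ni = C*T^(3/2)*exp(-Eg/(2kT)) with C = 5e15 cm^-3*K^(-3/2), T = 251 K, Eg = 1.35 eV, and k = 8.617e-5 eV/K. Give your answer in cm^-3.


Step 1: Compute kT = 8.617e-5 * 251 = 0.02162867 eV
Step 2: Exponent = -Eg/(2kT) = -1.35/(2*0.02162867) = -31.20858
Step 3: T^(3/2) = 251^1.5 = 3976.59
Step 4: ni = 5e15 * 3976.59 * exp(-31.20858) = 5.56e+05 cm^-3

5.56e+05


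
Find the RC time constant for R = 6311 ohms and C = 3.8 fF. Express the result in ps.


Step 1: tau = R * C
Step 2: tau = 6311 * 3.8 fF = 6311 * 3.8e-15 F
Step 3: tau = 2.39818e-11 s = 23.9818 ps

23.9818


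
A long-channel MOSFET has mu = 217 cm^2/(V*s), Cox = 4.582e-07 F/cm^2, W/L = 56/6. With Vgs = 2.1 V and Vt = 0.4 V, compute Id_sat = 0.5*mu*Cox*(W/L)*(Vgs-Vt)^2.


Step 1: Overdrive voltage Vov = Vgs - Vt = 2.1 - 0.4 = 1.7 V
Step 2: W/L = 56/6 = 9.33333
Step 3: Id = 0.5 * 217 * 4.582e-07 * 9.33333 * 1.7^2
Step 4: Id = 1.34e-03 A

1.34e-03


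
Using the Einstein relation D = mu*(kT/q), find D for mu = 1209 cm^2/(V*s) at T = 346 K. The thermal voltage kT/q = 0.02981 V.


Step 1: D = mu * (kT/q)
Step 2: D = 1209 * 0.02981
Step 3: D = 36.04 cm^2/s

36.04


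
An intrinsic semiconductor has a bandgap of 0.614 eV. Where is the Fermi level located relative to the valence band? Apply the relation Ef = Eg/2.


Step 1: For an intrinsic semiconductor, the Fermi level sits at midgap.
Step 2: Ef = Eg / 2 = 0.614 / 2 = 0.307 eV

0.307


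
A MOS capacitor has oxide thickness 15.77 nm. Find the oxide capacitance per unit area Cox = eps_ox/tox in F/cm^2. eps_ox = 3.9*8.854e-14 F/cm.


Step 1: eps_ox = 3.9 * 8.854e-14 = 3.45306e-13 F/cm
Step 2: tox in cm = 15.77 nm * 1e-7 = 1.5770e-06 cm
Step 3: Cox = 3.45306e-13 / 1.5770e-06 = 2.19e-07 F/cm^2

2.19e-07


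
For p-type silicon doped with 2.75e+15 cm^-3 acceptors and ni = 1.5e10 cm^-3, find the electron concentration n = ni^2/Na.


Step 1: Majority hole concentration p ≈ Na = 2.75e+15 cm^-3
Step 2: n = ni^2 / Na = (1.5e10)^2 / 2.75e+15
Step 3: n = 8.18e+04 cm^-3

8.18e+04


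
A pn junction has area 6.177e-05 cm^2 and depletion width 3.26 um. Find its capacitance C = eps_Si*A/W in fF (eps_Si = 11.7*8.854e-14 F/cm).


Step 1: eps_Si = 11.7 * 8.854e-14 = 1.035918e-12 F/cm
Step 2: W in cm = 3.26 * 1e-4 = 3.26e-04 cm
Step 3: C = 1.035918e-12 * 6.177e-05 / 3.26e-04 = 1.962842e-13 F
Step 4: C = 196.28 fF

196.28


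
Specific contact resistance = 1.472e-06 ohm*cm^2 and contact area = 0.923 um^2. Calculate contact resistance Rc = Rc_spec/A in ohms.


Step 1: Convert area to cm^2: 0.923 um^2 = 9.2300e-09 cm^2
Step 2: Rc = Rc_spec / A = 1.472e-06 / 9.2300e-09
Step 3: Rc = 1.59e+02 ohms

1.59e+02


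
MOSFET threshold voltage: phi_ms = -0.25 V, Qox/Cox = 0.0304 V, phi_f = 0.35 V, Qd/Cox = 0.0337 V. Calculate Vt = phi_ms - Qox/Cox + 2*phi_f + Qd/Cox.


Step 1: Vt = phi_ms - Qox/Cox + 2*phi_f + Qd/Cox
Step 2: Vt = -0.25 - 0.0304 + 2*0.35 + 0.0337
Step 3: Vt = -0.25 - 0.0304 + 0.7 + 0.0337
Step 4: Vt = 0.4533 V

0.4533


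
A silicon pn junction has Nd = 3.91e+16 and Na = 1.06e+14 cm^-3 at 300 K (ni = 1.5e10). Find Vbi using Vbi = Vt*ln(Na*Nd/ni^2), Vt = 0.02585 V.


Step 1: Compute Na*Nd/ni^2 = 1.06e+14 * 3.91e+16 / (1.5e10)^2 = 1.8420e+10
Step 2: ln(1.8420e+10) = 23.6367
Step 3: Vbi = 0.02585 * 23.6367 = 0.611 V

0.611


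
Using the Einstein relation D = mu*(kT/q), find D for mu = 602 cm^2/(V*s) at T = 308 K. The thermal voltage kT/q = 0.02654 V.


Step 1: D = mu * (kT/q)
Step 2: D = 602 * 0.02654
Step 3: D = 15.98 cm^2/s

15.98


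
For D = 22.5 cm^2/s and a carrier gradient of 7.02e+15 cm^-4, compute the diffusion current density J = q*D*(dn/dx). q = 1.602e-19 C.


Step 1: J = q * D * (dn/dx)
Step 2: J = 1.602e-19 * 22.5 * 7.02e+15
Step 3: J = 2.53e-02 A/cm^2

2.53e-02


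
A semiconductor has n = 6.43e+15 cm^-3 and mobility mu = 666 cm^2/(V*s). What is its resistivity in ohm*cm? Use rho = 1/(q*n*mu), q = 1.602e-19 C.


Step 1: sigma = q * n * mu = 1.602e-19 * 6.43e+15 * 666 = 6.86037e-01 S/cm
Step 2: rho = 1 / sigma = 1 / 6.86037e-01 = 1.458 ohm*cm

1.458


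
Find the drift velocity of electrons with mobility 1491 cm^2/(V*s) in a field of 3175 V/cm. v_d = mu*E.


Step 1: v_d = mu * E
Step 2: v_d = 1491 * 3175 = 4733925
Step 3: v_d = 4.73e+06 cm/s

4.73e+06


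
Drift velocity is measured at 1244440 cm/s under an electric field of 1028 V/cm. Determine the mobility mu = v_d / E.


Step 1: mu = v_d / E
Step 2: mu = 1244440 / 1028
Step 3: mu = 1210.54 cm^2/(V*s)

1210.54


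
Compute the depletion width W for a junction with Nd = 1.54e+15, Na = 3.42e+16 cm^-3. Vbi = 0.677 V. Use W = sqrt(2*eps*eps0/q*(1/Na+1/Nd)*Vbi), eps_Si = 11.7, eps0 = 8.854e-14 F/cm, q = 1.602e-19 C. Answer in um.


Step 1: 1/Na + 1/Nd = 1/3.42e+16 + 1/1.54e+15 = 6.78590e-16
Step 2: 2*eps*eps0/q = 2*11.7*8.854e-14/1.602e-19 = 1.293281e+07
Step 3: W^2 = 1.293281e+07 * 6.78590e-16 * 0.677 = 5.94140e-09
Step 4: W = sqrt(5.94140e-09) = 7.708e-05 cm = 0.7708 um

0.7708


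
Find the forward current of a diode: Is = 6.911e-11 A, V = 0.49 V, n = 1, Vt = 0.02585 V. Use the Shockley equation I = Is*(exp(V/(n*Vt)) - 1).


Step 1: V/(n*Vt) = 0.49/(1*0.02585) = 18.9555
Step 2: exp(18.9555) = 1.7071e+08
Step 3: I = 6.911e-11 * (1.7071e+08 - 1) = 1.18e-02 A

1.18e-02


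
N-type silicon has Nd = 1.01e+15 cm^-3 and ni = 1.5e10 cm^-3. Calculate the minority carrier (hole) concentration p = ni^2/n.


Step 1: Since Nd >> ni, n ≈ Nd = 1.01e+15 cm^-3
Step 2: p = ni^2 / n = (1.5e10)^2 / 1.01e+15
Step 3: p = 2.25e20 / 1.01e+15 = 2.23e+05 cm^-3

2.23e+05


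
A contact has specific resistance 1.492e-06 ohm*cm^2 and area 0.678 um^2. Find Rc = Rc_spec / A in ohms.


Step 1: Convert area to cm^2: 0.678 um^2 = 6.7800e-09 cm^2
Step 2: Rc = Rc_spec / A = 1.492e-06 / 6.7800e-09
Step 3: Rc = 2.20e+02 ohms

2.20e+02


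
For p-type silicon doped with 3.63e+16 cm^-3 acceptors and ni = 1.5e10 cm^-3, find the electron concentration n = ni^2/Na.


Step 1: Majority hole concentration p ≈ Na = 3.63e+16 cm^-3
Step 2: n = ni^2 / Na = (1.5e10)^2 / 3.63e+16
Step 3: n = 6.20e+03 cm^-3

6.20e+03


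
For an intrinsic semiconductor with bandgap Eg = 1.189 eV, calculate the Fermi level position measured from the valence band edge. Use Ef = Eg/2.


Step 1: For an intrinsic semiconductor, the Fermi level sits at midgap.
Step 2: Ef = Eg / 2 = 1.189 / 2 = 0.5945 eV

0.5945


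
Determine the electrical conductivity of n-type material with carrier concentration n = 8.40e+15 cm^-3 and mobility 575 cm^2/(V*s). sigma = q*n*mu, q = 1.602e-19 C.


Step 1: sigma = q * n * mu
Step 2: sigma = 1.602e-19 * 8.40e+15 * 575
Step 3: sigma = 7.738e-01 S/cm

7.738e-01


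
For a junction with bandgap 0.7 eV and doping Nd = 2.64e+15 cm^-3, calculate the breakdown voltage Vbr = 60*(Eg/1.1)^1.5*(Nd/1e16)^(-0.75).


Step 1: Eg/1.1 = 0.7/1.1 = 0.636364
Step 2: (Eg/1.1)^1.5 = 0.636364^1.5 = 0.507643
Step 3: (Nd/1e16)^(-0.75) = (0.264)^(-0.75) = 2.715170
Step 4: Vbr = 60 * 0.507643 * 2.715170 = 82.7 V

82.7


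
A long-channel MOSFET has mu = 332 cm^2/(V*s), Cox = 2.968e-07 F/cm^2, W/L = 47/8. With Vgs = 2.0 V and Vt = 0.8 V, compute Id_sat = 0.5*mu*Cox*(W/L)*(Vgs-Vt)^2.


Step 1: Overdrive voltage Vov = Vgs - Vt = 2.0 - 0.8 = 1.2 V
Step 2: W/L = 47/8 = 5.875
Step 3: Id = 0.5 * 332 * 2.968e-07 * 5.875 * 1.2^2
Step 4: Id = 4.17e-04 A

4.17e-04


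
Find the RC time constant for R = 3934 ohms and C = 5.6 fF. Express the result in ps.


Step 1: tau = R * C
Step 2: tau = 3934 * 5.6 fF = 3934 * 5.6e-15 F
Step 3: tau = 2.20304e-11 s = 22.0304 ps

22.0304


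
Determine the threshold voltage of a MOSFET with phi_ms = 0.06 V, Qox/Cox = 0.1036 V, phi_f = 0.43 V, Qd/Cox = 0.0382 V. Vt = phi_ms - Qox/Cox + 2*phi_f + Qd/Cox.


Step 1: Vt = phi_ms - Qox/Cox + 2*phi_f + Qd/Cox
Step 2: Vt = 0.06 - 0.1036 + 2*0.43 + 0.0382
Step 3: Vt = 0.06 - 0.1036 + 0.86 + 0.0382
Step 4: Vt = 0.8546 V

0.8546


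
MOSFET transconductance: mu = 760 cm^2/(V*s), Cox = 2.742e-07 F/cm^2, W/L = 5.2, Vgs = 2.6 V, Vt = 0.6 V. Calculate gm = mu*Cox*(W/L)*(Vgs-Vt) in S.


Step 1: Vov = Vgs - Vt = 2.6 - 0.6 = 2.0 V
Step 2: gm = mu * Cox * (W/L) * Vov
Step 3: gm = 760 * 2.742e-07 * 5.2 * 2.0 = 2.17e-03 S

2.17e-03


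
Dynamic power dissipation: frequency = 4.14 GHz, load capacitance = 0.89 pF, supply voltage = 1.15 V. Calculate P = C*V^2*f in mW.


Step 1: V^2 = 1.15^2 = 1.3225 V^2
Step 2: P = C*V^2*f = 0.89e-12 F * 1.3225 * 4.14e9 Hz
Step 3: P = 4.8728835e-03 W
Step 4: P = 4.873 mW

4.873


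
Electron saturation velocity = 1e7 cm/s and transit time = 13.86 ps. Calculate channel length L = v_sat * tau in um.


Step 1: tau in seconds = 13.86 ps * 1e-12 = 1.3860e-11 s
Step 2: L = v_sat * tau = 1e7 * 1.3860e-11 = 1.3860e-04 cm
Step 3: L in um = 1.3860e-04 * 1e4 = 1.386 um

1.386


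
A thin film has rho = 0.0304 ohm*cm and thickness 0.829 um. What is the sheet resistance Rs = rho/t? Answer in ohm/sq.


Step 1: Convert thickness to cm: t = 0.829 um = 8.2900e-05 cm
Step 2: Rs = rho / t = 0.0304 / 8.2900e-05
Step 3: Rs = 366.7 ohm/sq

366.7


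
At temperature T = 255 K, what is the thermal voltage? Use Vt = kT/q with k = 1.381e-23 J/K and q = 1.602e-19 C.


Step 1: kT = 1.381e-23 * 255 = 3.52155e-21 J
Step 2: Vt = kT/q = 3.52155e-21 / 1.602e-19
Step 3: Vt = 0.02198 V

0.02198


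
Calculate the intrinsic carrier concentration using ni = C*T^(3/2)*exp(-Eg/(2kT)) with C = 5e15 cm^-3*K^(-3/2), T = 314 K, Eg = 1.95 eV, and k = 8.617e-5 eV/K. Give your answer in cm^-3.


Step 1: Compute kT = 8.617e-5 * 314 = 0.02705738 eV
Step 2: Exponent = -Eg/(2kT) = -1.95/(2*0.02705738) = -36.03453
Step 3: T^(3/2) = 314^1.5 = 5564.09
Step 4: ni = 5e15 * 5564.09 * exp(-36.03453) = 6.23e+03 cm^-3

6.23e+03


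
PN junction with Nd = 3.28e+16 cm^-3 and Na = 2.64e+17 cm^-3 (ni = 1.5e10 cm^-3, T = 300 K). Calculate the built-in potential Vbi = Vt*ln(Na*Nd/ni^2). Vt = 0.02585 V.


Step 1: Compute Na*Nd/ni^2 = 2.64e+17 * 3.28e+16 / (1.5e10)^2 = 3.8485e+13
Step 2: ln(3.8485e+13) = 31.2813
Step 3: Vbi = 0.02585 * 31.2813 = 0.809 V

0.809


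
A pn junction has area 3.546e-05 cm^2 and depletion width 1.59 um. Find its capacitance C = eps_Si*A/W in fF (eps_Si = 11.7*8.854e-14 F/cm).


Step 1: eps_Si = 11.7 * 8.854e-14 = 1.035918e-12 F/cm
Step 2: W in cm = 1.59 * 1e-4 = 1.59e-04 cm
Step 3: C = 1.035918e-12 * 3.546e-05 / 1.59e-04 = 2.310293e-13 F
Step 4: C = 231.03 fF

231.03


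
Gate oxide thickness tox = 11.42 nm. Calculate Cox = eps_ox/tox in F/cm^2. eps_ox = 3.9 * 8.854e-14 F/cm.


Step 1: eps_ox = 3.9 * 8.854e-14 = 3.45306e-13 F/cm
Step 2: tox in cm = 11.42 nm * 1e-7 = 1.1420e-06 cm
Step 3: Cox = 3.45306e-13 / 1.1420e-06 = 3.02e-07 F/cm^2

3.02e-07


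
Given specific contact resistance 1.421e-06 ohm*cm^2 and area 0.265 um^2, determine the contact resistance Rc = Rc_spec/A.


Step 1: Convert area to cm^2: 0.265 um^2 = 2.6500e-09 cm^2
Step 2: Rc = Rc_spec / A = 1.421e-06 / 2.6500e-09
Step 3: Rc = 5.36e+02 ohms

5.36e+02


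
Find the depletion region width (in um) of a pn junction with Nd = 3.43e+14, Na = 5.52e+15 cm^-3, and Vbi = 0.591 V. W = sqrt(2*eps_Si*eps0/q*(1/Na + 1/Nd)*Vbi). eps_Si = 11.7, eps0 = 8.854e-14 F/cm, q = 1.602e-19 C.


Step 1: 1/Na + 1/Nd = 1/5.52e+15 + 1/3.43e+14 = 3.09661e-15
Step 2: 2*eps*eps0/q = 2*11.7*8.854e-14/1.602e-19 = 1.293281e+07
Step 3: W^2 = 1.293281e+07 * 3.09661e-15 * 0.591 = 2.36683e-08
Step 4: W = sqrt(2.36683e-08) = 1.538e-04 cm = 1.538 um

1.538


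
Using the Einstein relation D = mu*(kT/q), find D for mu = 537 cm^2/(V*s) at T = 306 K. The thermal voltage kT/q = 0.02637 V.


Step 1: D = mu * (kT/q)
Step 2: D = 537 * 0.02637
Step 3: D = 14.16 cm^2/s

14.16


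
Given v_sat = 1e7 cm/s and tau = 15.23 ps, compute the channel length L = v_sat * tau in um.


Step 1: tau in seconds = 15.23 ps * 1e-12 = 1.5230e-11 s
Step 2: L = v_sat * tau = 1e7 * 1.5230e-11 = 1.5230e-04 cm
Step 3: L in um = 1.5230e-04 * 1e4 = 1.523 um

1.523


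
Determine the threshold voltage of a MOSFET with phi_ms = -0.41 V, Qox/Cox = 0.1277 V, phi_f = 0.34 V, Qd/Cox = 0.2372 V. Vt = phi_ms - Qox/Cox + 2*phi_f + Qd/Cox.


Step 1: Vt = phi_ms - Qox/Cox + 2*phi_f + Qd/Cox
Step 2: Vt = -0.41 - 0.1277 + 2*0.34 + 0.2372
Step 3: Vt = -0.41 - 0.1277 + 0.68 + 0.2372
Step 4: Vt = 0.3795 V

0.3795


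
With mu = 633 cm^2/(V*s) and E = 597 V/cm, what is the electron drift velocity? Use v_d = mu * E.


Step 1: v_d = mu * E
Step 2: v_d = 633 * 597 = 377901
Step 3: v_d = 3.78e+05 cm/s

3.78e+05


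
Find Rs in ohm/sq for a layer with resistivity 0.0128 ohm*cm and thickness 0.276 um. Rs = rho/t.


Step 1: Convert thickness to cm: t = 0.276 um = 2.7600e-05 cm
Step 2: Rs = rho / t = 0.0128 / 2.7600e-05
Step 3: Rs = 463.8 ohm/sq

463.8


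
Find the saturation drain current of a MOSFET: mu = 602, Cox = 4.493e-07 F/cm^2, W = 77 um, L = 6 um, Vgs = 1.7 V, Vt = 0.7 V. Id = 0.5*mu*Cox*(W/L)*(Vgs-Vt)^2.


Step 1: Overdrive voltage Vov = Vgs - Vt = 1.7 - 0.7 = 1.0 V
Step 2: W/L = 77/6 = 12.8333
Step 3: Id = 0.5 * 602 * 4.493e-07 * 12.8333 * 1.0^2
Step 4: Id = 1.74e-03 A

1.74e-03


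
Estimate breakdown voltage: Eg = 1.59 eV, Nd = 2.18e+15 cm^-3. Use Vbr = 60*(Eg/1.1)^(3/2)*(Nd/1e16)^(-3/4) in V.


Step 1: Eg/1.1 = 1.59/1.1 = 1.445455
Step 2: (Eg/1.1)^1.5 = 1.445455^1.5 = 1.737828
Step 3: (Nd/1e16)^(-0.75) = (0.218)^(-0.75) = 3.134423
Step 4: Vbr = 60 * 1.737828 * 3.134423 = 326.8 V

326.8


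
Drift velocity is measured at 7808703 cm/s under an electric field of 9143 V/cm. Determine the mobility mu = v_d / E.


Step 1: mu = v_d / E
Step 2: mu = 7808703 / 9143
Step 3: mu = 854.06 cm^2/(V*s)

854.06


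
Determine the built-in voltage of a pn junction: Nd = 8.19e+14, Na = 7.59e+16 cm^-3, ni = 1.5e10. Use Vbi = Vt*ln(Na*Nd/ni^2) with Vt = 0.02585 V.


Step 1: Compute Na*Nd/ni^2 = 7.59e+16 * 8.19e+14 / (1.5e10)^2 = 2.7628e+11
Step 2: ln(2.7628e+11) = 26.3447
Step 3: Vbi = 0.02585 * 26.3447 = 0.681 V

0.681


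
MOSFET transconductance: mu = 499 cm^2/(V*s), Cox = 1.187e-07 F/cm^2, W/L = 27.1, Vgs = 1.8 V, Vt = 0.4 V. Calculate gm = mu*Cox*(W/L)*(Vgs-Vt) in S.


Step 1: Vov = Vgs - Vt = 1.8 - 0.4 = 1.4 V
Step 2: gm = mu * Cox * (W/L) * Vov
Step 3: gm = 499 * 1.187e-07 * 27.1 * 1.4 = 2.25e-03 S

2.25e-03


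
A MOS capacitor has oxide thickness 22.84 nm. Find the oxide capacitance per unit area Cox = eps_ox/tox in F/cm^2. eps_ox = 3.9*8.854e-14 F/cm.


Step 1: eps_ox = 3.9 * 8.854e-14 = 3.45306e-13 F/cm
Step 2: tox in cm = 22.84 nm * 1e-7 = 2.2840e-06 cm
Step 3: Cox = 3.45306e-13 / 2.2840e-06 = 1.51e-07 F/cm^2

1.51e-07


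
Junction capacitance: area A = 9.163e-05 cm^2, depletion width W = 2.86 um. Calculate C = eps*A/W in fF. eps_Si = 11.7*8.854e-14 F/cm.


Step 1: eps_Si = 11.7 * 8.854e-14 = 1.035918e-12 F/cm
Step 2: W in cm = 2.86 * 1e-4 = 2.86e-04 cm
Step 3: C = 1.035918e-12 * 9.163e-05 / 2.86e-04 = 3.318922e-13 F
Step 4: C = 331.89 fF

331.89


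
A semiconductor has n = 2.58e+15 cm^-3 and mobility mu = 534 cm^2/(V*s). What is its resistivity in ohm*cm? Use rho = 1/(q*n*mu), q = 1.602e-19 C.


Step 1: sigma = q * n * mu = 1.602e-19 * 2.58e+15 * 534 = 2.20711e-01 S/cm
Step 2: rho = 1 / sigma = 1 / 2.20711e-01 = 4.531 ohm*cm

4.531


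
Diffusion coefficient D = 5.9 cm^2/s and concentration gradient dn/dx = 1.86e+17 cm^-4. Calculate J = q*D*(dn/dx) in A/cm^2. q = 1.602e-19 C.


Step 1: J = q * D * (dn/dx)
Step 2: J = 1.602e-19 * 5.9 * 1.86e+17
Step 3: J = 1.76e-01 A/cm^2

1.76e-01


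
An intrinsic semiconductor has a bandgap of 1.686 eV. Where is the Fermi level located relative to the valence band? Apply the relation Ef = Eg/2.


Step 1: For an intrinsic semiconductor, the Fermi level sits at midgap.
Step 2: Ef = Eg / 2 = 1.686 / 2 = 0.843 eV

0.843


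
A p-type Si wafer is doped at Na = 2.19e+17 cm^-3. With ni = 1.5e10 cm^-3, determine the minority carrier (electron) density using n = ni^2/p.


Step 1: Majority hole concentration p ≈ Na = 2.19e+17 cm^-3
Step 2: n = ni^2 / Na = (1.5e10)^2 / 2.19e+17
Step 3: n = 1.03e+03 cm^-3

1.03e+03


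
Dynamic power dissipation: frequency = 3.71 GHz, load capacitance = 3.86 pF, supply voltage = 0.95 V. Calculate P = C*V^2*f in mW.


Step 1: V^2 = 0.95^2 = 0.9025 V^2
Step 2: P = C*V^2*f = 3.86e-12 F * 0.9025 * 3.71e9 Hz
Step 3: P = 1.29243415e-02 W
Step 4: P = 12.924 mW

12.924


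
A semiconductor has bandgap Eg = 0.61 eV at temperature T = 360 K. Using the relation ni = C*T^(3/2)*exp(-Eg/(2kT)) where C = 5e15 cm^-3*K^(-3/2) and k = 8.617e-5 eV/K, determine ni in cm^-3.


Step 1: Compute kT = 8.617e-5 * 360 = 0.0310212 eV
Step 2: Exponent = -Eg/(2kT) = -0.61/(2*0.0310212) = -9.83199
Step 3: T^(3/2) = 360^1.5 = 6830.52
Step 4: ni = 5e15 * 6830.52 * exp(-9.83199) = 1.83e+15 cm^-3

1.83e+15


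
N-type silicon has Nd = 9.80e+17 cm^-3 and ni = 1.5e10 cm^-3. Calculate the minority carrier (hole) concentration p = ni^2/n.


Step 1: Since Nd >> ni, n ≈ Nd = 9.80e+17 cm^-3
Step 2: p = ni^2 / n = (1.5e10)^2 / 9.80e+17
Step 3: p = 2.25e20 / 9.80e+17 = 2.30e+02 cm^-3

2.30e+02


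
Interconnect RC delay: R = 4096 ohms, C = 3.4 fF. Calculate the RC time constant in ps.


Step 1: tau = R * C
Step 2: tau = 4096 * 3.4 fF = 4096 * 3.4e-15 F
Step 3: tau = 1.39264e-11 s = 13.9264 ps

13.9264


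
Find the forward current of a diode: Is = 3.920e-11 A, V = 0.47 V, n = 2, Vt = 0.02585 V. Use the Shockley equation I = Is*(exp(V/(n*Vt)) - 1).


Step 1: V/(n*Vt) = 0.47/(2*0.02585) = 9.0909
Step 2: exp(9.0909) = 8.8742e+03
Step 3: I = 3.920e-11 * (8.8742e+03 - 1) = 3.48e-07 A

3.48e-07


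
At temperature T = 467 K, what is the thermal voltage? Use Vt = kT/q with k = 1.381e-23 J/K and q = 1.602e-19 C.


Step 1: kT = 1.381e-23 * 467 = 6.44927e-21 J
Step 2: Vt = kT/q = 6.44927e-21 / 1.602e-19
Step 3: Vt = 0.04026 V

0.04026


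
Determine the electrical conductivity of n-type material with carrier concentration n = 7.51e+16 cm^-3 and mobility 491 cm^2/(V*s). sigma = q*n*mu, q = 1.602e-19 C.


Step 1: sigma = q * n * mu
Step 2: sigma = 1.602e-19 * 7.51e+16 * 491
Step 3: sigma = 5.907e+00 S/cm

5.907e+00


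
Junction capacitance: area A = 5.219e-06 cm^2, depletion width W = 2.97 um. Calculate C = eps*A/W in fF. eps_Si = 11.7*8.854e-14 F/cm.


Step 1: eps_Si = 11.7 * 8.854e-14 = 1.035918e-12 F/cm
Step 2: W in cm = 2.97 * 1e-4 = 2.97e-04 cm
Step 3: C = 1.035918e-12 * 5.219e-06 / 2.97e-04 = 1.820356e-14 F
Step 4: C = 18.2 fF

18.2


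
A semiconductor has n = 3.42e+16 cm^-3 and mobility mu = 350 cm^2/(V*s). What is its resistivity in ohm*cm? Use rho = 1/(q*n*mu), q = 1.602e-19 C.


Step 1: sigma = q * n * mu = 1.602e-19 * 3.42e+16 * 350 = 1.91759e+00 S/cm
Step 2: rho = 1 / sigma = 1 / 1.91759e+00 = 0.5215 ohm*cm

0.5215


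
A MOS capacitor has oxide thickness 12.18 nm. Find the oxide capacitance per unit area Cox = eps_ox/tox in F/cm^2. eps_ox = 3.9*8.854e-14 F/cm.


Step 1: eps_ox = 3.9 * 8.854e-14 = 3.45306e-13 F/cm
Step 2: tox in cm = 12.18 nm * 1e-7 = 1.2180e-06 cm
Step 3: Cox = 3.45306e-13 / 1.2180e-06 = 2.84e-07 F/cm^2

2.84e-07


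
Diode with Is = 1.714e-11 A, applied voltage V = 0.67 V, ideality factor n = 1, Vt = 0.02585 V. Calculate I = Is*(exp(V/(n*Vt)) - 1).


Step 1: V/(n*Vt) = 0.67/(1*0.02585) = 25.9188
Step 2: exp(25.9188) = 1.8046e+11
Step 3: I = 1.714e-11 * (1.8046e+11 - 1) = 3.09e+00 A

3.09e+00


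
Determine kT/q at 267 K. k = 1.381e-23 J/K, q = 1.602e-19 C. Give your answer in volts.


Step 1: kT = 1.381e-23 * 267 = 3.68727e-21 J
Step 2: Vt = kT/q = 3.68727e-21 / 1.602e-19
Step 3: Vt = 0.02302 V

0.02302


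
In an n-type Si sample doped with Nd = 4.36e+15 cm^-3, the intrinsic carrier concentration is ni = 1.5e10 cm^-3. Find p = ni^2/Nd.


Step 1: Since Nd >> ni, n ≈ Nd = 4.36e+15 cm^-3
Step 2: p = ni^2 / n = (1.5e10)^2 / 4.36e+15
Step 3: p = 2.25e20 / 4.36e+15 = 5.16e+04 cm^-3

5.16e+04


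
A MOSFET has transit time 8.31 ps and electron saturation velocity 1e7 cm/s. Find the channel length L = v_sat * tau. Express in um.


Step 1: tau in seconds = 8.31 ps * 1e-12 = 8.3100e-12 s
Step 2: L = v_sat * tau = 1e7 * 8.3100e-12 = 8.3100e-05 cm
Step 3: L in um = 8.3100e-05 * 1e4 = 0.831 um

0.831


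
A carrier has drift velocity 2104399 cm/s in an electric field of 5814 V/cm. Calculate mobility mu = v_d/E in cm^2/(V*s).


Step 1: mu = v_d / E
Step 2: mu = 2104399 / 5814
Step 3: mu = 361.95 cm^2/(V*s)

361.95


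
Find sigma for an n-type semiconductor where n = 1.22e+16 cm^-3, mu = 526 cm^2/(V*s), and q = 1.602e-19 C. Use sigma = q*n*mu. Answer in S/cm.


Step 1: sigma = q * n * mu
Step 2: sigma = 1.602e-19 * 1.22e+16 * 526
Step 3: sigma = 1.028e+00 S/cm

1.028e+00


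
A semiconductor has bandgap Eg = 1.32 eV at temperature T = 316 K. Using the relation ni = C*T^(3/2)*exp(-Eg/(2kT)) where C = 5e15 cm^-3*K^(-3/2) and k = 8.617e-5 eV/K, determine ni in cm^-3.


Step 1: Compute kT = 8.617e-5 * 316 = 0.02722972 eV
Step 2: Exponent = -Eg/(2kT) = -1.32/(2*0.02722972) = -24.23822
Step 3: T^(3/2) = 316^1.5 = 5617.34
Step 4: ni = 5e15 * 5617.34 * exp(-24.23822) = 8.36e+08 cm^-3

8.36e+08


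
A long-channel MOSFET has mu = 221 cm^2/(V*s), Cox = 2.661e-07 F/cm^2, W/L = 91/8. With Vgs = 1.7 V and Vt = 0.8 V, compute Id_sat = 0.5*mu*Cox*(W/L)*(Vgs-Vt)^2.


Step 1: Overdrive voltage Vov = Vgs - Vt = 1.7 - 0.8 = 0.9 V
Step 2: W/L = 91/8 = 11.375
Step 3: Id = 0.5 * 221 * 2.661e-07 * 11.375 * 0.9^2
Step 4: Id = 2.71e-04 A

2.71e-04


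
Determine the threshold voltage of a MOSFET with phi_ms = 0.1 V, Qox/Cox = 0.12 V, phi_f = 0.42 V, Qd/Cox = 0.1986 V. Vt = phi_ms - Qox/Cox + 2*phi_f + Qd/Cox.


Step 1: Vt = phi_ms - Qox/Cox + 2*phi_f + Qd/Cox
Step 2: Vt = 0.1 - 0.12 + 2*0.42 + 0.1986
Step 3: Vt = 0.1 - 0.12 + 0.84 + 0.1986
Step 4: Vt = 1.0186 V

1.0186


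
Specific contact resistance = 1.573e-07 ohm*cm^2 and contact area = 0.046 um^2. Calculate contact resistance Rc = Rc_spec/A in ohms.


Step 1: Convert area to cm^2: 0.046 um^2 = 4.6000e-10 cm^2
Step 2: Rc = Rc_spec / A = 1.573e-07 / 4.6000e-10
Step 3: Rc = 3.42e+02 ohms

3.42e+02


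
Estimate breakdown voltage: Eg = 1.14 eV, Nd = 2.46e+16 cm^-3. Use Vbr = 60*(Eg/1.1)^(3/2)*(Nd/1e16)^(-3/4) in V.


Step 1: Eg/1.1 = 1.14/1.1 = 1.036364
Step 2: (Eg/1.1)^1.5 = 1.036364^1.5 = 1.055039
Step 3: (Nd/1e16)^(-0.75) = (2.46)^(-0.75) = 0.509095
Step 4: Vbr = 60 * 1.055039 * 0.509095 = 32.2 V

32.2


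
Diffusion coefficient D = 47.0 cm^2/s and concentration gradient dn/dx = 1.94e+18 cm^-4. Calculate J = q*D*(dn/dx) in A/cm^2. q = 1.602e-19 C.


Step 1: J = q * D * (dn/dx)
Step 2: J = 1.602e-19 * 47.0 * 1.94e+18
Step 3: J = 1.46e+01 A/cm^2

1.46e+01


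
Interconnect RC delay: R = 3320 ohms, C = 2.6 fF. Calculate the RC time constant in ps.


Step 1: tau = R * C
Step 2: tau = 3320 * 2.6 fF = 3320 * 2.6e-15 F
Step 3: tau = 8.632e-12 s = 8.632 ps

8.632


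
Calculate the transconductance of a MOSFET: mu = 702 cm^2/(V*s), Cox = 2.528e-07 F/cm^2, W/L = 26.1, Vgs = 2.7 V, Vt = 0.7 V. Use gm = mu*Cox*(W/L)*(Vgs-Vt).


Step 1: Vov = Vgs - Vt = 2.7 - 0.7 = 2.0 V
Step 2: gm = mu * Cox * (W/L) * Vov
Step 3: gm = 702 * 2.528e-07 * 26.1 * 2.0 = 9.26e-03 S

9.26e-03


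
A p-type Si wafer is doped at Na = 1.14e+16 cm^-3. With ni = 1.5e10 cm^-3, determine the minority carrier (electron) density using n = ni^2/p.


Step 1: Majority hole concentration p ≈ Na = 1.14e+16 cm^-3
Step 2: n = ni^2 / Na = (1.5e10)^2 / 1.14e+16
Step 3: n = 1.97e+04 cm^-3

1.97e+04


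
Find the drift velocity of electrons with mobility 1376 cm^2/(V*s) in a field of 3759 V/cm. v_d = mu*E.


Step 1: v_d = mu * E
Step 2: v_d = 1376 * 3759 = 5172384
Step 3: v_d = 5.17e+06 cm/s

5.17e+06


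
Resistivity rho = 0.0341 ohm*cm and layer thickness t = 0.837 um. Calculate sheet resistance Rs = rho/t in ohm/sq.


Step 1: Convert thickness to cm: t = 0.837 um = 8.3700e-05 cm
Step 2: Rs = rho / t = 0.0341 / 8.3700e-05
Step 3: Rs = 407.4 ohm/sq

407.4


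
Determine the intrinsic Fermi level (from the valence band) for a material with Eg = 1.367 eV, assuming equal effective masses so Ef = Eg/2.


Step 1: For an intrinsic semiconductor, the Fermi level sits at midgap.
Step 2: Ef = Eg / 2 = 1.367 / 2 = 0.6835 eV

0.6835


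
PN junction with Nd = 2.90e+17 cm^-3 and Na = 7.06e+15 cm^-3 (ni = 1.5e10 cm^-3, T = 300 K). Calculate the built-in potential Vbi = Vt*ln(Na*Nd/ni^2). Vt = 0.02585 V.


Step 1: Compute Na*Nd/ni^2 = 7.06e+15 * 2.90e+17 / (1.5e10)^2 = 9.0996e+12
Step 2: ln(9.0996e+12) = 29.8393
Step 3: Vbi = 0.02585 * 29.8393 = 0.771 V

0.771


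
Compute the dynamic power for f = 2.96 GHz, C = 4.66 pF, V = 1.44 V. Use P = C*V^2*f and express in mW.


Step 1: V^2 = 1.44^2 = 2.0736 V^2
Step 2: P = C*V^2*f = 4.66e-12 F * 2.0736 * 2.96e9 Hz
Step 3: P = 2.860240896e-02 W
Step 4: P = 28.602 mW

28.602


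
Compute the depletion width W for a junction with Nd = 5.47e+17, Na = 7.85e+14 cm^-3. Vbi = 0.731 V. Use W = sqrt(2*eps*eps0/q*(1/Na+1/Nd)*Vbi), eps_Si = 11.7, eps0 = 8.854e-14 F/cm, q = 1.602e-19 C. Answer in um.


Step 1: 1/Na + 1/Nd = 1/7.85e+14 + 1/5.47e+17 = 1.27571e-15
Step 2: 2*eps*eps0/q = 2*11.7*8.854e-14/1.602e-19 = 1.293281e+07
Step 3: W^2 = 1.293281e+07 * 1.27571e-15 * 0.731 = 1.20604e-08
Step 4: W = sqrt(1.20604e-08) = 1.098e-04 cm = 1.098 um

1.098


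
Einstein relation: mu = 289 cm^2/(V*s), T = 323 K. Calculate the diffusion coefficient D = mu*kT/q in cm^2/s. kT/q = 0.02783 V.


Step 1: D = mu * (kT/q)
Step 2: D = 289 * 0.02783
Step 3: D = 8.04 cm^2/s

8.04


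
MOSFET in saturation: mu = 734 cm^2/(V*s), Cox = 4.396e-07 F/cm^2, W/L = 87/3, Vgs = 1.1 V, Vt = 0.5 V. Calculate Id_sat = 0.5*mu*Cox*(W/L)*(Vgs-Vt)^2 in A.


Step 1: Overdrive voltage Vov = Vgs - Vt = 1.1 - 0.5 = 0.6 V
Step 2: W/L = 87/3 = 29
Step 3: Id = 0.5 * 734 * 4.396e-07 * 29 * 0.6^2
Step 4: Id = 1.68e-03 A

1.68e-03


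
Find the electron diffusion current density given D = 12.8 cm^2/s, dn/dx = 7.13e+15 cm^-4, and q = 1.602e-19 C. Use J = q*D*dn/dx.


Step 1: J = q * D * (dn/dx)
Step 2: J = 1.602e-19 * 12.8 * 7.13e+15
Step 3: J = 1.46e-02 A/cm^2

1.46e-02


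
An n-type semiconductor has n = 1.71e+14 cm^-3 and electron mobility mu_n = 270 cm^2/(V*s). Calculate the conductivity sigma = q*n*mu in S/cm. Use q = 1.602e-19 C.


Step 1: sigma = q * n * mu
Step 2: sigma = 1.602e-19 * 1.71e+14 * 270
Step 3: sigma = 7.396e-03 S/cm

7.396e-03


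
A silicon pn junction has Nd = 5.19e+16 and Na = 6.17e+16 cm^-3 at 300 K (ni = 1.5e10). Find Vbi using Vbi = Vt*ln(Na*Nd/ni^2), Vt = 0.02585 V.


Step 1: Compute Na*Nd/ni^2 = 6.17e+16 * 5.19e+16 / (1.5e10)^2 = 1.4232e+13
Step 2: ln(1.4232e+13) = 30.2865
Step 3: Vbi = 0.02585 * 30.2865 = 0.783 V

0.783


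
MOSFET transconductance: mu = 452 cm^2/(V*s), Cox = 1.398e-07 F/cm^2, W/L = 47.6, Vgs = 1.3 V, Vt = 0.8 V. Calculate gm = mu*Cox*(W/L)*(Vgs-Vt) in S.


Step 1: Vov = Vgs - Vt = 1.3 - 0.8 = 0.5 V
Step 2: gm = mu * Cox * (W/L) * Vov
Step 3: gm = 452 * 1.398e-07 * 47.6 * 0.5 = 1.50e-03 S

1.50e-03


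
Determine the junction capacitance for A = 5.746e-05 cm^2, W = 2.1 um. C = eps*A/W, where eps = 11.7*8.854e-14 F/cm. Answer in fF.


Step 1: eps_Si = 11.7 * 8.854e-14 = 1.035918e-12 F/cm
Step 2: W in cm = 2.1 * 1e-4 = 2.10e-04 cm
Step 3: C = 1.035918e-12 * 5.746e-05 / 2.10e-04 = 2.834469e-13 F
Step 4: C = 283.45 fF

283.45


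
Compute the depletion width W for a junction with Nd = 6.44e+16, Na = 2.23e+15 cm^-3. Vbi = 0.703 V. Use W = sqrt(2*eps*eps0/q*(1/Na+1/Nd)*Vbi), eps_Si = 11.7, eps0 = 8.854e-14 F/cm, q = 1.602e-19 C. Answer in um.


Step 1: 1/Na + 1/Nd = 1/2.23e+15 + 1/6.44e+16 = 4.63958e-16
Step 2: 2*eps*eps0/q = 2*11.7*8.854e-14/1.602e-19 = 1.293281e+07
Step 3: W^2 = 1.293281e+07 * 4.63958e-16 * 0.703 = 4.21820e-09
Step 4: W = sqrt(4.21820e-09) = 6.495e-05 cm = 0.6495 um

0.6495


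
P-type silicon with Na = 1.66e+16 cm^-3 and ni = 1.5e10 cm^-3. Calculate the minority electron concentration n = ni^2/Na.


Step 1: Majority hole concentration p ≈ Na = 1.66e+16 cm^-3
Step 2: n = ni^2 / Na = (1.5e10)^2 / 1.66e+16
Step 3: n = 1.36e+04 cm^-3

1.36e+04


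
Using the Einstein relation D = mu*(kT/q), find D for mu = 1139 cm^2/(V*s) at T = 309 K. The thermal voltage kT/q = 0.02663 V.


Step 1: D = mu * (kT/q)
Step 2: D = 1139 * 0.02663
Step 3: D = 30.33 cm^2/s

30.33


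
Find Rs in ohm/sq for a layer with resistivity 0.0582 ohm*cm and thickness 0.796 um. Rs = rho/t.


Step 1: Convert thickness to cm: t = 0.796 um = 7.9600e-05 cm
Step 2: Rs = rho / t = 0.0582 / 7.9600e-05
Step 3: Rs = 731.2 ohm/sq

731.2


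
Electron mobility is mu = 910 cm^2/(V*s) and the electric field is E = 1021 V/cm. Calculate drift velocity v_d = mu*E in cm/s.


Step 1: v_d = mu * E
Step 2: v_d = 910 * 1021 = 929110
Step 3: v_d = 9.29e+05 cm/s

9.29e+05


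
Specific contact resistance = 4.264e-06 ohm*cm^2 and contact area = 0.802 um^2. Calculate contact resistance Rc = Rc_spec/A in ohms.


Step 1: Convert area to cm^2: 0.802 um^2 = 8.0200e-09 cm^2
Step 2: Rc = Rc_spec / A = 4.264e-06 / 8.0200e-09
Step 3: Rc = 5.32e+02 ohms

5.32e+02


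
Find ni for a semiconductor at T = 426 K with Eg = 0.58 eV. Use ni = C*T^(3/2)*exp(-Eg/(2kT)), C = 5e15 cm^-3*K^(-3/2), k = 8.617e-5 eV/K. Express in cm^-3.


Step 1: Compute kT = 8.617e-5 * 426 = 0.03670842 eV
Step 2: Exponent = -Eg/(2kT) = -0.58/(2*0.03670842) = -7.90009
Step 3: T^(3/2) = 426^1.5 = 8792.54
Step 4: ni = 5e15 * 8792.54 * exp(-7.90009) = 1.63e+16 cm^-3

1.63e+16


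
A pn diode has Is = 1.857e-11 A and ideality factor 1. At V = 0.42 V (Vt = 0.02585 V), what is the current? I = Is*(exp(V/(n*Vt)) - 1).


Step 1: V/(n*Vt) = 0.42/(1*0.02585) = 16.2476
Step 2: exp(16.2476) = 1.1383e+07
Step 3: I = 1.857e-11 * (1.1383e+07 - 1) = 2.11e-04 A

2.11e-04


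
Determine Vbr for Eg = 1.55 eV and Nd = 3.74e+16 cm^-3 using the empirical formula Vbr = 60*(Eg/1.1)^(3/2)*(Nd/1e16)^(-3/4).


Step 1: Eg/1.1 = 1.55/1.1 = 1.409091
Step 2: (Eg/1.1)^1.5 = 1.409091^1.5 = 1.672663
Step 3: (Nd/1e16)^(-0.75) = (3.74)^(-0.75) = 0.371832
Step 4: Vbr = 60 * 1.672663 * 0.371832 = 37.3 V

37.3


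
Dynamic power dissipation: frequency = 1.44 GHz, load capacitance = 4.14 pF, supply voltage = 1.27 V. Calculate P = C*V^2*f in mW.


Step 1: V^2 = 1.27^2 = 1.6129 V^2
Step 2: P = C*V^2*f = 4.14e-12 F * 1.6129 * 1.44e9 Hz
Step 3: P = 9.61546464e-03 W
Step 4: P = 9.615 mW

9.615


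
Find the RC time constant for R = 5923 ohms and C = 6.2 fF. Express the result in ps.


Step 1: tau = R * C
Step 2: tau = 5923 * 6.2 fF = 5923 * 6.2e-15 F
Step 3: tau = 3.67226e-11 s = 36.7226 ps

36.7226


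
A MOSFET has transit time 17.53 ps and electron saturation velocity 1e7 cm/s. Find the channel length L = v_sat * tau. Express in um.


Step 1: tau in seconds = 17.53 ps * 1e-12 = 1.7530e-11 s
Step 2: L = v_sat * tau = 1e7 * 1.7530e-11 = 1.7530e-04 cm
Step 3: L in um = 1.7530e-04 * 1e4 = 1.753 um

1.753


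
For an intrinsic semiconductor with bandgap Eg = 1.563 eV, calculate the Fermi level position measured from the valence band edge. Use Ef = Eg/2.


Step 1: For an intrinsic semiconductor, the Fermi level sits at midgap.
Step 2: Ef = Eg / 2 = 1.563 / 2 = 0.7815 eV

0.7815


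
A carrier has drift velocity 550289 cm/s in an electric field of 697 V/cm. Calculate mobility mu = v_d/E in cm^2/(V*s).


Step 1: mu = v_d / E
Step 2: mu = 550289 / 697
Step 3: mu = 789.51 cm^2/(V*s)

789.51


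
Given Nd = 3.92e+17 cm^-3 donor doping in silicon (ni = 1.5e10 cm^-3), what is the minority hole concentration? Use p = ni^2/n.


Step 1: Since Nd >> ni, n ≈ Nd = 3.92e+17 cm^-3
Step 2: p = ni^2 / n = (1.5e10)^2 / 3.92e+17
Step 3: p = 2.25e20 / 3.92e+17 = 5.74e+02 cm^-3

5.74e+02


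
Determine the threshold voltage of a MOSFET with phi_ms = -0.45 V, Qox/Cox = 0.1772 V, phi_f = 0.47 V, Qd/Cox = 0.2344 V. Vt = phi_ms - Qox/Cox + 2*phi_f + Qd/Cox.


Step 1: Vt = phi_ms - Qox/Cox + 2*phi_f + Qd/Cox
Step 2: Vt = -0.45 - 0.1772 + 2*0.47 + 0.2344
Step 3: Vt = -0.45 - 0.1772 + 0.94 + 0.2344
Step 4: Vt = 0.5472 V

0.5472


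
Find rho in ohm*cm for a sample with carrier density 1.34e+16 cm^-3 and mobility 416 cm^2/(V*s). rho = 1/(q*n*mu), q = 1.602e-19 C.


Step 1: sigma = q * n * mu = 1.602e-19 * 1.34e+16 * 416 = 8.93019e-01 S/cm
Step 2: rho = 1 / sigma = 1 / 8.93019e-01 = 1.12 ohm*cm

1.12


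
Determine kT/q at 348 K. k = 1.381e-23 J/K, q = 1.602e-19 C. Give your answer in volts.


Step 1: kT = 1.381e-23 * 348 = 4.80588e-21 J
Step 2: Vt = kT/q = 4.80588e-21 / 1.602e-19
Step 3: Vt = 0.03 V

0.03


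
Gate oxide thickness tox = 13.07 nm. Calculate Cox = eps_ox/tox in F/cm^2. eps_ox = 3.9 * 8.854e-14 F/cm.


Step 1: eps_ox = 3.9 * 8.854e-14 = 3.45306e-13 F/cm
Step 2: tox in cm = 13.07 nm * 1e-7 = 1.3070e-06 cm
Step 3: Cox = 3.45306e-13 / 1.3070e-06 = 2.64e-07 F/cm^2

2.64e-07


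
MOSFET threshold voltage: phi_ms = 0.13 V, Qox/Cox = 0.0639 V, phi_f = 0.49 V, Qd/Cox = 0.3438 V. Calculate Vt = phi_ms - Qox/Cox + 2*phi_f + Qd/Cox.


Step 1: Vt = phi_ms - Qox/Cox + 2*phi_f + Qd/Cox
Step 2: Vt = 0.13 - 0.0639 + 2*0.49 + 0.3438
Step 3: Vt = 0.13 - 0.0639 + 0.98 + 0.3438
Step 4: Vt = 1.3899 V

1.3899


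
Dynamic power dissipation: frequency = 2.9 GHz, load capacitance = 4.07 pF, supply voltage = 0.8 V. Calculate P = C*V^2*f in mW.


Step 1: V^2 = 0.8^2 = 0.64 V^2
Step 2: P = C*V^2*f = 4.07e-12 F * 0.64 * 2.9e9 Hz
Step 3: P = 7.55392e-03 W
Step 4: P = 7.554 mW

7.554


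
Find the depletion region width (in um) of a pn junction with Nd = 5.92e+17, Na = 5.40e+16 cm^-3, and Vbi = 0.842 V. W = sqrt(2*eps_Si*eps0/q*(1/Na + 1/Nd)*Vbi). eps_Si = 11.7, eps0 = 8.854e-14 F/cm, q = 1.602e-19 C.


Step 1: 1/Na + 1/Nd = 1/5.40e+16 + 1/5.92e+17 = 2.02077e-17
Step 2: 2*eps*eps0/q = 2*11.7*8.854e-14/1.602e-19 = 1.293281e+07
Step 3: W^2 = 1.293281e+07 * 2.02077e-17 * 0.842 = 2.20050e-10
Step 4: W = sqrt(2.20050e-10) = 1.483e-05 cm = 0.1483 um

0.1483


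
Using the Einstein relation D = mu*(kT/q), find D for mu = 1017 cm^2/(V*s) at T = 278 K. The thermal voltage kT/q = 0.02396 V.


Step 1: D = mu * (kT/q)
Step 2: D = 1017 * 0.02396
Step 3: D = 24.37 cm^2/s

24.37


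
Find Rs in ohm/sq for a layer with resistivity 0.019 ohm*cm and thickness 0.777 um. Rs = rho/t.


Step 1: Convert thickness to cm: t = 0.777 um = 7.7700e-05 cm
Step 2: Rs = rho / t = 0.019 / 7.7700e-05
Step 3: Rs = 244.5 ohm/sq

244.5


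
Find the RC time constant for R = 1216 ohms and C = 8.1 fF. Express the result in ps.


Step 1: tau = R * C
Step 2: tau = 1216 * 8.1 fF = 1216 * 8.1e-15 F
Step 3: tau = 9.8496e-12 s = 9.8496 ps

9.8496


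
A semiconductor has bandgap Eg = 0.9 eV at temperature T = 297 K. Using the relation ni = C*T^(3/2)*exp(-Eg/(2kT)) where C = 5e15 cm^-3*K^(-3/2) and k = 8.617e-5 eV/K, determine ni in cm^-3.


Step 1: Compute kT = 8.617e-5 * 297 = 0.02559249 eV
Step 2: Exponent = -Eg/(2kT) = -0.9/(2*0.02559249) = -17.58328
Step 3: T^(3/2) = 297^1.5 = 5118.41
Step 4: ni = 5e15 * 5118.41 * exp(-17.58328) = 5.91e+11 cm^-3

5.91e+11


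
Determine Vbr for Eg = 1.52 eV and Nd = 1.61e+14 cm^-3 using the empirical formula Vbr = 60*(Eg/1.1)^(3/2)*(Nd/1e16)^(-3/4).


Step 1: Eg/1.1 = 1.52/1.1 = 1.381818
Step 2: (Eg/1.1)^1.5 = 1.381818^1.5 = 1.624337
Step 3: (Nd/1e16)^(-0.75) = (0.0161)^(-0.75) = 22.124863
Step 4: Vbr = 60 * 1.624337 * 22.124863 = 2156.3 V

2156.3


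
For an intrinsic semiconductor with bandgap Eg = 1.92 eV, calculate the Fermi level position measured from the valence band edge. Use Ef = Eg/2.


Step 1: For an intrinsic semiconductor, the Fermi level sits at midgap.
Step 2: Ef = Eg / 2 = 1.92 / 2 = 0.96 eV

0.96


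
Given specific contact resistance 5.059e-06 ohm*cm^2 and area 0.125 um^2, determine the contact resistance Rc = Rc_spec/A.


Step 1: Convert area to cm^2: 0.125 um^2 = 1.2500e-09 cm^2
Step 2: Rc = Rc_spec / A = 5.059e-06 / 1.2500e-09
Step 3: Rc = 4.05e+03 ohms

4.05e+03


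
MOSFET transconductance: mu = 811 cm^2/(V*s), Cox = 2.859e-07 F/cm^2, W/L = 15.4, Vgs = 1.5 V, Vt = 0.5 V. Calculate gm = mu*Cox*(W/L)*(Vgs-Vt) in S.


Step 1: Vov = Vgs - Vt = 1.5 - 0.5 = 1.0 V
Step 2: gm = mu * Cox * (W/L) * Vov
Step 3: gm = 811 * 2.859e-07 * 15.4 * 1.0 = 3.57e-03 S

3.57e-03


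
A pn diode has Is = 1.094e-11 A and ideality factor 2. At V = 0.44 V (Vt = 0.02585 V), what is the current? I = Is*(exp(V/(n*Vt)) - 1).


Step 1: V/(n*Vt) = 0.44/(2*0.02585) = 8.5106
Step 2: exp(8.5106) = 4.9671e+03
Step 3: I = 1.094e-11 * (4.9671e+03 - 1) = 5.43e-08 A

5.43e-08


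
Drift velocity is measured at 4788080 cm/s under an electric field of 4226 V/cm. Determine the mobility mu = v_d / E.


Step 1: mu = v_d / E
Step 2: mu = 4788080 / 4226
Step 3: mu = 1133.01 cm^2/(V*s)

1133.01


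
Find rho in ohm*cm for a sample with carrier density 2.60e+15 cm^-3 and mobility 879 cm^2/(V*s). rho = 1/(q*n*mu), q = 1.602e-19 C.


Step 1: sigma = q * n * mu = 1.602e-19 * 2.60e+15 * 879 = 3.66121e-01 S/cm
Step 2: rho = 1 / sigma = 1 / 3.66121e-01 = 2.731 ohm*cm

2.731


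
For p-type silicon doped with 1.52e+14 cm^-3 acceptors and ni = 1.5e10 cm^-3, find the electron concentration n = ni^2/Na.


Step 1: Majority hole concentration p ≈ Na = 1.52e+14 cm^-3
Step 2: n = ni^2 / Na = (1.5e10)^2 / 1.52e+14
Step 3: n = 1.48e+06 cm^-3

1.48e+06


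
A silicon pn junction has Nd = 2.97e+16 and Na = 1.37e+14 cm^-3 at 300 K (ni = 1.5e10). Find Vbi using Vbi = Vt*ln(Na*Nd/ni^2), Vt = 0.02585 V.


Step 1: Compute Na*Nd/ni^2 = 1.37e+14 * 2.97e+16 / (1.5e10)^2 = 1.8084e+10
Step 2: ln(1.8084e+10) = 23.6183
Step 3: Vbi = 0.02585 * 23.6183 = 0.611 V

0.611


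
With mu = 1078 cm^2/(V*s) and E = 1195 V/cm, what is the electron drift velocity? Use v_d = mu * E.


Step 1: v_d = mu * E
Step 2: v_d = 1078 * 1195 = 1288210
Step 3: v_d = 1.29e+06 cm/s

1.29e+06


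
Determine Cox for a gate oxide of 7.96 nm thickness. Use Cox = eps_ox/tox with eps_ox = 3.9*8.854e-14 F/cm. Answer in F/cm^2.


Step 1: eps_ox = 3.9 * 8.854e-14 = 3.45306e-13 F/cm
Step 2: tox in cm = 7.96 nm * 1e-7 = 7.9600e-07 cm
Step 3: Cox = 3.45306e-13 / 7.9600e-07 = 4.34e-07 F/cm^2

4.34e-07
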